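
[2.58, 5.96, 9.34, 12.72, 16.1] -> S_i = 2.58 + 3.38*i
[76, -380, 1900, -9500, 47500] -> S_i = 76*-5^i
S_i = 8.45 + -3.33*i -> [8.45, 5.12, 1.79, -1.54, -4.87]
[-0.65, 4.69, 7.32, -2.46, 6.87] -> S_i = Random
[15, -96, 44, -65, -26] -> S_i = Random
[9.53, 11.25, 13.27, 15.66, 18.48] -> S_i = 9.53*1.18^i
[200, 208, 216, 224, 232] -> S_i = 200 + 8*i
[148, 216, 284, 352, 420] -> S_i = 148 + 68*i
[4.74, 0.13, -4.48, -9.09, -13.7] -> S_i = 4.74 + -4.61*i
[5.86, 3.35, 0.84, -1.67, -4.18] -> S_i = 5.86 + -2.51*i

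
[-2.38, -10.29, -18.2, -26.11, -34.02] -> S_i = -2.38 + -7.91*i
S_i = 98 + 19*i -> [98, 117, 136, 155, 174]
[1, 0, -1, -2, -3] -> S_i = 1 + -1*i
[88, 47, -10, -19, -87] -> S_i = Random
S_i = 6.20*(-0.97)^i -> [6.2, -6.01, 5.83, -5.66, 5.49]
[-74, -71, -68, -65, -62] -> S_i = -74 + 3*i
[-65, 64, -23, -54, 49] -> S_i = Random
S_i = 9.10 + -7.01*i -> [9.1, 2.09, -4.92, -11.93, -18.94]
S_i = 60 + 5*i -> [60, 65, 70, 75, 80]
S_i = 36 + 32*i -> [36, 68, 100, 132, 164]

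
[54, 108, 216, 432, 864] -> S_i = 54*2^i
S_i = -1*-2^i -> [-1, 2, -4, 8, -16]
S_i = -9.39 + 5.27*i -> [-9.39, -4.12, 1.15, 6.42, 11.69]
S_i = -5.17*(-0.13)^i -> [-5.17, 0.67, -0.09, 0.01, -0.0]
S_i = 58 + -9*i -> [58, 49, 40, 31, 22]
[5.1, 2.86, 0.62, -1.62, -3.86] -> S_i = 5.10 + -2.24*i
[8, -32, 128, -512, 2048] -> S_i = 8*-4^i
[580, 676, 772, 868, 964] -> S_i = 580 + 96*i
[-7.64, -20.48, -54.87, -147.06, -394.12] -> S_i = -7.64*2.68^i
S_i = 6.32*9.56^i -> [6.32, 60.42, 577.61, 5521.93, 52789.63]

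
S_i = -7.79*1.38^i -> [-7.79, -10.75, -14.84, -20.47, -28.25]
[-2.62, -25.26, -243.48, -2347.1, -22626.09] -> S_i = -2.62*9.64^i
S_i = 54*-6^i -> [54, -324, 1944, -11664, 69984]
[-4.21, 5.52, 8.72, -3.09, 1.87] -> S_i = Random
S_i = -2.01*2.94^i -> [-2.01, -5.91, -17.37, -51.08, -150.17]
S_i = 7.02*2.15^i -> [7.02, 15.09, 32.45, 69.77, 150.0]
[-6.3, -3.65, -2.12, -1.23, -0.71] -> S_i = -6.30*0.58^i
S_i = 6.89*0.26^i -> [6.89, 1.79, 0.47, 0.12, 0.03]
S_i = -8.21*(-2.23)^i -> [-8.21, 18.31, -40.83, 91.05, -203.03]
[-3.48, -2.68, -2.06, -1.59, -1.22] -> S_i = -3.48*0.77^i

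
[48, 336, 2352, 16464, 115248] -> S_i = 48*7^i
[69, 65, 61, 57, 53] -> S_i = 69 + -4*i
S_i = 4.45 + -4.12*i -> [4.45, 0.33, -3.79, -7.91, -12.03]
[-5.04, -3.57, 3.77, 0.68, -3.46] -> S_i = Random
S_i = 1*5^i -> [1, 5, 25, 125, 625]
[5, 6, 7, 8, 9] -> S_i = 5 + 1*i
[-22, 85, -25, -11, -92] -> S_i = Random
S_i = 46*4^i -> [46, 184, 736, 2944, 11776]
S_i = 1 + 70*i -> [1, 71, 141, 211, 281]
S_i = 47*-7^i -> [47, -329, 2303, -16121, 112847]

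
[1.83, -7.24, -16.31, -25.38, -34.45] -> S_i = 1.83 + -9.07*i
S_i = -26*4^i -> [-26, -104, -416, -1664, -6656]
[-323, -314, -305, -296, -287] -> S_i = -323 + 9*i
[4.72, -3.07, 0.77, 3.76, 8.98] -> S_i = Random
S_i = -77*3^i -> [-77, -231, -693, -2079, -6237]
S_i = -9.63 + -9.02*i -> [-9.63, -18.65, -27.67, -36.69, -45.71]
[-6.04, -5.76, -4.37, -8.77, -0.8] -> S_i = Random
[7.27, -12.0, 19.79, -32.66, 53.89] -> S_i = 7.27*(-1.65)^i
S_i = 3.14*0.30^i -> [3.14, 0.94, 0.28, 0.08, 0.03]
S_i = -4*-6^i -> [-4, 24, -144, 864, -5184]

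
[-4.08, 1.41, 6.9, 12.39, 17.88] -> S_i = -4.08 + 5.49*i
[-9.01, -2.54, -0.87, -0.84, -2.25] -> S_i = Random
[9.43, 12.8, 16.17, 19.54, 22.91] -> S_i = 9.43 + 3.37*i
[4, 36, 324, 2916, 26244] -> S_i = 4*9^i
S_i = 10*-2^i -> [10, -20, 40, -80, 160]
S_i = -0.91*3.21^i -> [-0.91, -2.92, -9.38, -30.1, -96.62]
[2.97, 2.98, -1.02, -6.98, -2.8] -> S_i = Random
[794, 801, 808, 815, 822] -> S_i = 794 + 7*i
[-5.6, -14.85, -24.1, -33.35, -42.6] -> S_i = -5.60 + -9.25*i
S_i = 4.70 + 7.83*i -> [4.7, 12.53, 20.36, 28.19, 36.02]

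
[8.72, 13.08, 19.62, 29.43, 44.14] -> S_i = 8.72*1.50^i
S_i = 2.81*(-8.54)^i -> [2.81, -24.0, 204.94, -1750.17, 14946.44]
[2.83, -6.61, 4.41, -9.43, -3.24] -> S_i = Random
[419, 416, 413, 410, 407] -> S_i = 419 + -3*i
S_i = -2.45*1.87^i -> [-2.45, -4.58, -8.57, -16.02, -29.96]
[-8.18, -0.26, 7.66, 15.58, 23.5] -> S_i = -8.18 + 7.92*i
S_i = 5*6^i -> [5, 30, 180, 1080, 6480]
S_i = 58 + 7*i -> [58, 65, 72, 79, 86]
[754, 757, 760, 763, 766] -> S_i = 754 + 3*i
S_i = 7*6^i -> [7, 42, 252, 1512, 9072]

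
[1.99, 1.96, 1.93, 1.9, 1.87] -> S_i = 1.99 + -0.03*i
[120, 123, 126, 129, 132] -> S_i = 120 + 3*i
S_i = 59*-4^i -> [59, -236, 944, -3776, 15104]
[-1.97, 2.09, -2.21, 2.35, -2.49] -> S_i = -1.97*(-1.06)^i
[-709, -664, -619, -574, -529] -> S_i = -709 + 45*i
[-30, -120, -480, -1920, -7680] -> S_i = -30*4^i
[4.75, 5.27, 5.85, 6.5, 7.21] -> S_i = 4.75*1.11^i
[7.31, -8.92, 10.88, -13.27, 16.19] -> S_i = 7.31*(-1.22)^i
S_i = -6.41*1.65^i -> [-6.41, -10.58, -17.45, -28.79, -47.51]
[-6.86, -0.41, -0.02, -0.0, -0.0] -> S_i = -6.86*0.06^i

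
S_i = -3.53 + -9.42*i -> [-3.53, -12.95, -22.37, -31.79, -41.21]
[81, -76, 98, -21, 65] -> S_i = Random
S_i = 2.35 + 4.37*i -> [2.35, 6.72, 11.09, 15.46, 19.83]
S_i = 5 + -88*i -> [5, -83, -171, -259, -347]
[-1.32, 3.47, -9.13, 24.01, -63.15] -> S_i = -1.32*(-2.63)^i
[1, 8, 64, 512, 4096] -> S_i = 1*8^i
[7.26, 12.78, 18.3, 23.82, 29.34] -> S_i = 7.26 + 5.52*i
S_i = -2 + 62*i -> [-2, 60, 122, 184, 246]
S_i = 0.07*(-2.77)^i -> [0.07, -0.19, 0.54, -1.49, 4.12]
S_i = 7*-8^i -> [7, -56, 448, -3584, 28672]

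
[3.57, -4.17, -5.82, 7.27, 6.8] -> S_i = Random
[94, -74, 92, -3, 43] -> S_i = Random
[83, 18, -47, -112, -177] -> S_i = 83 + -65*i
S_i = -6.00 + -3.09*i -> [-6.0, -9.09, -12.18, -15.27, -18.36]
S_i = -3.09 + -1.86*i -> [-3.09, -4.95, -6.81, -8.67, -10.53]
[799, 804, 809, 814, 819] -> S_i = 799 + 5*i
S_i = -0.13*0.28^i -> [-0.13, -0.04, -0.01, -0.0, -0.0]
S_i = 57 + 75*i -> [57, 132, 207, 282, 357]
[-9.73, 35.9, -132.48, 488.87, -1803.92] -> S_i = -9.73*(-3.69)^i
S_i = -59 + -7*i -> [-59, -66, -73, -80, -87]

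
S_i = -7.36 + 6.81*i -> [-7.36, -0.55, 6.26, 13.07, 19.88]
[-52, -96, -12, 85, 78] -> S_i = Random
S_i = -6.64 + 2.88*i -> [-6.64, -3.76, -0.88, 2.0, 4.88]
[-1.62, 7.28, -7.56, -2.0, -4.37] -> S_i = Random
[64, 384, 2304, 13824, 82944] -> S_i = 64*6^i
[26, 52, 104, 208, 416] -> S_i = 26*2^i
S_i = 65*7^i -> [65, 455, 3185, 22295, 156065]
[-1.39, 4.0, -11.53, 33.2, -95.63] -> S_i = -1.39*(-2.88)^i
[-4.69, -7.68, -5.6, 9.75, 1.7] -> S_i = Random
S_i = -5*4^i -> [-5, -20, -80, -320, -1280]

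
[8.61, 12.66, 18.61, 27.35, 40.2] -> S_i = 8.61*1.47^i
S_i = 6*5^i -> [6, 30, 150, 750, 3750]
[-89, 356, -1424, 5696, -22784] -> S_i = -89*-4^i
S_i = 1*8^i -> [1, 8, 64, 512, 4096]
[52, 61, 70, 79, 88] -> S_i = 52 + 9*i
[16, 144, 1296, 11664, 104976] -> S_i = 16*9^i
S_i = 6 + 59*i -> [6, 65, 124, 183, 242]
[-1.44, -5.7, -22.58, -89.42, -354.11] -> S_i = -1.44*3.96^i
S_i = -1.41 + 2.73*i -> [-1.41, 1.32, 4.05, 6.78, 9.51]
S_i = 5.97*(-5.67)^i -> [5.97, -33.85, 191.93, -1088.24, 6170.3]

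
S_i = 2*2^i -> [2, 4, 8, 16, 32]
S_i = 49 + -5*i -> [49, 44, 39, 34, 29]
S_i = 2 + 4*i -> [2, 6, 10, 14, 18]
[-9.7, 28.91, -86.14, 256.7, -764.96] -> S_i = -9.70*(-2.98)^i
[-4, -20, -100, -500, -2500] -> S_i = -4*5^i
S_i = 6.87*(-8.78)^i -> [6.87, -60.32, 529.6, -4649.86, 40825.81]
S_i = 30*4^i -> [30, 120, 480, 1920, 7680]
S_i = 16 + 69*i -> [16, 85, 154, 223, 292]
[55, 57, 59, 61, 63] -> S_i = 55 + 2*i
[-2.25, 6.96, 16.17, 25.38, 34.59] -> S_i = -2.25 + 9.21*i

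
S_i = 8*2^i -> [8, 16, 32, 64, 128]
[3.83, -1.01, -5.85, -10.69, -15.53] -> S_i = 3.83 + -4.84*i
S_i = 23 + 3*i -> [23, 26, 29, 32, 35]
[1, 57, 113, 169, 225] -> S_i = 1 + 56*i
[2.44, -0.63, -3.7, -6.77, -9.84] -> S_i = 2.44 + -3.07*i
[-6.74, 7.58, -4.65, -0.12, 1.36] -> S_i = Random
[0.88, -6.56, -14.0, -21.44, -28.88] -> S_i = 0.88 + -7.44*i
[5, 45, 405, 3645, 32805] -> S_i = 5*9^i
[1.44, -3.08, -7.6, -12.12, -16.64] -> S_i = 1.44 + -4.52*i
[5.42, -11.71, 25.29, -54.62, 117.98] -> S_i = 5.42*(-2.16)^i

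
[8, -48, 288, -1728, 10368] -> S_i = 8*-6^i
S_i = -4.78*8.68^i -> [-4.78, -41.49, -360.14, -3125.99, -27133.56]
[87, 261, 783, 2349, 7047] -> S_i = 87*3^i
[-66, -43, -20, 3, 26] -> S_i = -66 + 23*i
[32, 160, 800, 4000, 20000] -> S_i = 32*5^i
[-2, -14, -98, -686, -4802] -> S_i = -2*7^i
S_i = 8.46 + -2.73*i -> [8.46, 5.73, 3.0, 0.27, -2.46]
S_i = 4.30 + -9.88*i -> [4.3, -5.58, -15.46, -25.34, -35.22]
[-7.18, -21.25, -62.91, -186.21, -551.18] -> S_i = -7.18*2.96^i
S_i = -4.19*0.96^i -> [-4.19, -4.02, -3.86, -3.71, -3.56]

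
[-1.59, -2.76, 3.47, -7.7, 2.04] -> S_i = Random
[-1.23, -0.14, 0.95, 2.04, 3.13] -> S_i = -1.23 + 1.09*i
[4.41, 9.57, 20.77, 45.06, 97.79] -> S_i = 4.41*2.17^i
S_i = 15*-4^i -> [15, -60, 240, -960, 3840]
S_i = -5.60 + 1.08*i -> [-5.6, -4.52, -3.44, -2.36, -1.28]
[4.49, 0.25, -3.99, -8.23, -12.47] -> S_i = 4.49 + -4.24*i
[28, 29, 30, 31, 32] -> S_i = 28 + 1*i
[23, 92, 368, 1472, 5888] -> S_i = 23*4^i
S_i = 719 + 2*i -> [719, 721, 723, 725, 727]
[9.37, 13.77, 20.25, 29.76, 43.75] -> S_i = 9.37*1.47^i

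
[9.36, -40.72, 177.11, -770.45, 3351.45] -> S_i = 9.36*(-4.35)^i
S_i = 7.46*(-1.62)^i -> [7.46, -12.09, 19.58, -31.72, 51.38]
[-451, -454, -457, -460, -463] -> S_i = -451 + -3*i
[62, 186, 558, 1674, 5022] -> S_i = 62*3^i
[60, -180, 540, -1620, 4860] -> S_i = 60*-3^i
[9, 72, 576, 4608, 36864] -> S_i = 9*8^i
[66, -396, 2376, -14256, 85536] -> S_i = 66*-6^i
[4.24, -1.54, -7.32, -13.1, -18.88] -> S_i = 4.24 + -5.78*i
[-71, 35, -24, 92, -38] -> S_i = Random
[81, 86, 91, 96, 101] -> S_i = 81 + 5*i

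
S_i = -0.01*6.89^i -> [-0.01, -0.07, -0.47, -3.27, -22.54]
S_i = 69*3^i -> [69, 207, 621, 1863, 5589]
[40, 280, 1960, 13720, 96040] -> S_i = 40*7^i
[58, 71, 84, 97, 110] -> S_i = 58 + 13*i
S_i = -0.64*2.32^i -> [-0.64, -1.48, -3.44, -7.99, -18.54]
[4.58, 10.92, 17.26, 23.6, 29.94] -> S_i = 4.58 + 6.34*i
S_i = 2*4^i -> [2, 8, 32, 128, 512]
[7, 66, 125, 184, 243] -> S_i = 7 + 59*i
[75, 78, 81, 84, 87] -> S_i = 75 + 3*i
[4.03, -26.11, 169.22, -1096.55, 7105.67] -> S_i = 4.03*(-6.48)^i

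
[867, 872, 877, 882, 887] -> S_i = 867 + 5*i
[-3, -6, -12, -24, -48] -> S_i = -3*2^i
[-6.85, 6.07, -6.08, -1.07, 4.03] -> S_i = Random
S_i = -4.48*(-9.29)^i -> [-4.48, 41.62, -386.64, 3591.91, -33368.82]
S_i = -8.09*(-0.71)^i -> [-8.09, 5.74, -4.08, 2.9, -2.06]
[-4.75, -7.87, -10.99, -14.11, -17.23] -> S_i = -4.75 + -3.12*i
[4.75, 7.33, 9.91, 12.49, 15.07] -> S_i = 4.75 + 2.58*i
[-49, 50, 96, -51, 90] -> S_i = Random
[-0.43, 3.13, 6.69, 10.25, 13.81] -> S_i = -0.43 + 3.56*i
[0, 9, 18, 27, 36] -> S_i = 0 + 9*i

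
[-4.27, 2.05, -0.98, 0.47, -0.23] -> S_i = -4.27*(-0.48)^i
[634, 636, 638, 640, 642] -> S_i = 634 + 2*i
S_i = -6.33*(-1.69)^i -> [-6.33, 10.7, -18.08, 30.55, -51.64]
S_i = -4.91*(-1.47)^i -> [-4.91, 7.22, -10.61, 15.6, -22.93]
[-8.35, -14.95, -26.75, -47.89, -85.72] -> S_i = -8.35*1.79^i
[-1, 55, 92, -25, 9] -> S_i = Random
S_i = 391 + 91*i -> [391, 482, 573, 664, 755]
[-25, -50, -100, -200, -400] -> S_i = -25*2^i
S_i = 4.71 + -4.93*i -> [4.71, -0.22, -5.15, -10.08, -15.01]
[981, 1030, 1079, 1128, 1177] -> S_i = 981 + 49*i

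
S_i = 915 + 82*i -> [915, 997, 1079, 1161, 1243]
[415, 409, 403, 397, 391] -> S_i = 415 + -6*i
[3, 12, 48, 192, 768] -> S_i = 3*4^i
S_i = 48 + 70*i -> [48, 118, 188, 258, 328]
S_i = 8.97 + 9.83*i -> [8.97, 18.8, 28.63, 38.46, 48.29]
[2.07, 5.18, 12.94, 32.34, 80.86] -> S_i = 2.07*2.50^i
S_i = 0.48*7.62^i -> [0.48, 3.66, 27.87, 212.38, 1618.31]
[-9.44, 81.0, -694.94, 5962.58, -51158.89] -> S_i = -9.44*(-8.58)^i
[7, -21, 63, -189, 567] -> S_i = 7*-3^i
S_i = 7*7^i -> [7, 49, 343, 2401, 16807]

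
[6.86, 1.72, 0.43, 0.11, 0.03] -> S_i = 6.86*0.25^i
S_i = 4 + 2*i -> [4, 6, 8, 10, 12]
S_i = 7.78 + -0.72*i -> [7.78, 7.06, 6.34, 5.62, 4.9]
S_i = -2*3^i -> [-2, -6, -18, -54, -162]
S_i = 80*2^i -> [80, 160, 320, 640, 1280]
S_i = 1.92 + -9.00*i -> [1.92, -7.08, -16.08, -25.08, -34.08]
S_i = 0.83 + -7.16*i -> [0.83, -6.33, -13.49, -20.65, -27.81]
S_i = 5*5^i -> [5, 25, 125, 625, 3125]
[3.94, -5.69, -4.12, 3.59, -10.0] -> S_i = Random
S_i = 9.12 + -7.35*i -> [9.12, 1.77, -5.58, -12.93, -20.28]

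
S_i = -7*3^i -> [-7, -21, -63, -189, -567]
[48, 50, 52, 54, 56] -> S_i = 48 + 2*i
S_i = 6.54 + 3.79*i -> [6.54, 10.33, 14.12, 17.91, 21.7]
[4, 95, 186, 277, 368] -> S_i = 4 + 91*i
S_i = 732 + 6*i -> [732, 738, 744, 750, 756]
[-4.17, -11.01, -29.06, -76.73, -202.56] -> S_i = -4.17*2.64^i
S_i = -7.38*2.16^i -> [-7.38, -15.94, -34.43, -74.37, -160.65]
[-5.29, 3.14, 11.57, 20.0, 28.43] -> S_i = -5.29 + 8.43*i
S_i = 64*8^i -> [64, 512, 4096, 32768, 262144]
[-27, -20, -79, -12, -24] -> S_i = Random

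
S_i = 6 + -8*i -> [6, -2, -10, -18, -26]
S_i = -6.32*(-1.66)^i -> [-6.32, 10.49, -17.42, 28.91, -47.99]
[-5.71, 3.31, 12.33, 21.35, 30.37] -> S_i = -5.71 + 9.02*i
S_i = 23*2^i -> [23, 46, 92, 184, 368]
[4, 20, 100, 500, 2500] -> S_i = 4*5^i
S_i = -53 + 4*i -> [-53, -49, -45, -41, -37]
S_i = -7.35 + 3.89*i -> [-7.35, -3.46, 0.43, 4.32, 8.21]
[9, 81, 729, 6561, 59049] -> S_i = 9*9^i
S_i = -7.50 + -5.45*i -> [-7.5, -12.95, -18.4, -23.85, -29.3]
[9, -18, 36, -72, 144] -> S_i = 9*-2^i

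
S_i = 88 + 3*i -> [88, 91, 94, 97, 100]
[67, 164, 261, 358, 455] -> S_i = 67 + 97*i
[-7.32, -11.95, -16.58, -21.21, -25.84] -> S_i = -7.32 + -4.63*i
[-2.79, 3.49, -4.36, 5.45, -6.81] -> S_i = -2.79*(-1.25)^i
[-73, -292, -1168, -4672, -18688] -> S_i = -73*4^i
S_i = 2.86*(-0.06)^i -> [2.86, -0.17, 0.01, -0.0, 0.0]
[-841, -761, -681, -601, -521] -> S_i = -841 + 80*i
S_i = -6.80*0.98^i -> [-6.8, -6.66, -6.53, -6.4, -6.27]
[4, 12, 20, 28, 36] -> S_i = 4 + 8*i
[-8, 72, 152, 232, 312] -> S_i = -8 + 80*i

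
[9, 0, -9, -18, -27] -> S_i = 9 + -9*i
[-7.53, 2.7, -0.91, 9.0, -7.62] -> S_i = Random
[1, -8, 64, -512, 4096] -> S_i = 1*-8^i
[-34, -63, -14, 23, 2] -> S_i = Random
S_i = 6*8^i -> [6, 48, 384, 3072, 24576]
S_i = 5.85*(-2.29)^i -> [5.85, -13.4, 30.68, -70.25, 160.88]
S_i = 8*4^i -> [8, 32, 128, 512, 2048]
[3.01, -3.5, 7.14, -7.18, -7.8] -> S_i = Random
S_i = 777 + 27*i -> [777, 804, 831, 858, 885]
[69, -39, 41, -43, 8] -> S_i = Random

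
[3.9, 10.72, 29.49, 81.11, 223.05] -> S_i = 3.90*2.75^i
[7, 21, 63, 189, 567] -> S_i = 7*3^i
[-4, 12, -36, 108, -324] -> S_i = -4*-3^i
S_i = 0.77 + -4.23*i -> [0.77, -3.46, -7.69, -11.92, -16.15]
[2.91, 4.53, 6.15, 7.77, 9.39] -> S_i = 2.91 + 1.62*i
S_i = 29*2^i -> [29, 58, 116, 232, 464]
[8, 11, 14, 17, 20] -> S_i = 8 + 3*i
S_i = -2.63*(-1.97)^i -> [-2.63, 5.18, -10.21, 20.11, -39.61]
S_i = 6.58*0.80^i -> [6.58, 5.26, 4.21, 3.37, 2.7]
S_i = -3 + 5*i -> [-3, 2, 7, 12, 17]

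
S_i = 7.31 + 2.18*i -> [7.31, 9.49, 11.67, 13.85, 16.03]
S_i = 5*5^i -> [5, 25, 125, 625, 3125]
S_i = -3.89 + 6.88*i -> [-3.89, 2.99, 9.87, 16.75, 23.63]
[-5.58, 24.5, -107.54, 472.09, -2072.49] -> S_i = -5.58*(-4.39)^i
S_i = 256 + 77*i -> [256, 333, 410, 487, 564]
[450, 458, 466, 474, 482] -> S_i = 450 + 8*i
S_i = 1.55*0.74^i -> [1.55, 1.15, 0.85, 0.63, 0.46]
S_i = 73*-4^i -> [73, -292, 1168, -4672, 18688]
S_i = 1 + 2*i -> [1, 3, 5, 7, 9]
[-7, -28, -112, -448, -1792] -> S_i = -7*4^i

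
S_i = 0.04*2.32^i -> [0.04, 0.09, 0.22, 0.5, 1.16]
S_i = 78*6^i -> [78, 468, 2808, 16848, 101088]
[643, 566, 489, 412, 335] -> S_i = 643 + -77*i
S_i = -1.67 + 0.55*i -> [-1.67, -1.12, -0.57, -0.02, 0.53]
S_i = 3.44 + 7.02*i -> [3.44, 10.46, 17.48, 24.5, 31.52]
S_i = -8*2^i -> [-8, -16, -32, -64, -128]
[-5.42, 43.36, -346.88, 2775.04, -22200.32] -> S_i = -5.42*(-8.00)^i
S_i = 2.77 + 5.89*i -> [2.77, 8.66, 14.55, 20.44, 26.33]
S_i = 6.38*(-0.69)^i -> [6.38, -4.4, 3.04, -2.1, 1.45]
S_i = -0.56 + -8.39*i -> [-0.56, -8.95, -17.34, -25.73, -34.12]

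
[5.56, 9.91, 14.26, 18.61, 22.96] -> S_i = 5.56 + 4.35*i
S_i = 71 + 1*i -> [71, 72, 73, 74, 75]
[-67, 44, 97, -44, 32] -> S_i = Random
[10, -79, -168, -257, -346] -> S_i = 10 + -89*i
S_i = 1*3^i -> [1, 3, 9, 27, 81]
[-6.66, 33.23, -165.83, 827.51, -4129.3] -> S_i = -6.66*(-4.99)^i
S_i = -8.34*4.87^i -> [-8.34, -40.62, -197.8, -963.28, -4691.18]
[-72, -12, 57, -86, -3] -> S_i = Random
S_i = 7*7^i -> [7, 49, 343, 2401, 16807]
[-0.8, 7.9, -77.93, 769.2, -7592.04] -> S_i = -0.80*(-9.87)^i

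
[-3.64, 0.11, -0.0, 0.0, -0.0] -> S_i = -3.64*(-0.03)^i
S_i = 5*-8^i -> [5, -40, 320, -2560, 20480]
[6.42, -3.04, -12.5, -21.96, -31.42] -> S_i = 6.42 + -9.46*i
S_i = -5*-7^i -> [-5, 35, -245, 1715, -12005]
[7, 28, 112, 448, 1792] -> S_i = 7*4^i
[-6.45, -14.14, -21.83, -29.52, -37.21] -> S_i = -6.45 + -7.69*i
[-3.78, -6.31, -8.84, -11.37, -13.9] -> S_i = -3.78 + -2.53*i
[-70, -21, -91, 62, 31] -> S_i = Random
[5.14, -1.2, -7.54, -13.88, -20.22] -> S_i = 5.14 + -6.34*i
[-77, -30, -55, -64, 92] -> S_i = Random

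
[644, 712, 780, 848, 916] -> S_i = 644 + 68*i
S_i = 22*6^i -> [22, 132, 792, 4752, 28512]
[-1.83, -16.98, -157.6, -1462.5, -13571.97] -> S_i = -1.83*9.28^i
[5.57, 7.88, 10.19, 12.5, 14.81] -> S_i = 5.57 + 2.31*i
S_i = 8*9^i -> [8, 72, 648, 5832, 52488]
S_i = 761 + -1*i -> [761, 760, 759, 758, 757]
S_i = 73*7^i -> [73, 511, 3577, 25039, 175273]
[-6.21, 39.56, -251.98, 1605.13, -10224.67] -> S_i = -6.21*(-6.37)^i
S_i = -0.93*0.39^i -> [-0.93, -0.36, -0.14, -0.06, -0.02]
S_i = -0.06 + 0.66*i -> [-0.06, 0.6, 1.26, 1.92, 2.58]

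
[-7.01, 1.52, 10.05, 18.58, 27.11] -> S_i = -7.01 + 8.53*i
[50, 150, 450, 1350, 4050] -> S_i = 50*3^i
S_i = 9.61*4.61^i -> [9.61, 44.3, 204.23, 941.51, 4340.37]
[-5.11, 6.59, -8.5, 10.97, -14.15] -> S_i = -5.11*(-1.29)^i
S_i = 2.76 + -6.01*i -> [2.76, -3.25, -9.26, -15.27, -21.28]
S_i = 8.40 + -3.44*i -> [8.4, 4.96, 1.52, -1.92, -5.36]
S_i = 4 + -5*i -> [4, -1, -6, -11, -16]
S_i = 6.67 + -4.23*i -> [6.67, 2.44, -1.79, -6.02, -10.25]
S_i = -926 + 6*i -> [-926, -920, -914, -908, -902]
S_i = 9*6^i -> [9, 54, 324, 1944, 11664]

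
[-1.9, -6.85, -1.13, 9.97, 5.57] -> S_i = Random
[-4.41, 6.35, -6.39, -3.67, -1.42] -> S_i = Random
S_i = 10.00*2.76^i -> [10.0, 27.6, 76.18, 210.25, 580.28]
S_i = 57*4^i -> [57, 228, 912, 3648, 14592]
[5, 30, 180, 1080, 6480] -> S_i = 5*6^i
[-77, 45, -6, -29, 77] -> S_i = Random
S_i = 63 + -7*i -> [63, 56, 49, 42, 35]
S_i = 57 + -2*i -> [57, 55, 53, 51, 49]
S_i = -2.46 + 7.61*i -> [-2.46, 5.15, 12.76, 20.37, 27.98]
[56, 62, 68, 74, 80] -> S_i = 56 + 6*i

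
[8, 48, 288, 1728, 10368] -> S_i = 8*6^i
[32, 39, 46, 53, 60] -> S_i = 32 + 7*i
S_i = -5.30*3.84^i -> [-5.3, -20.35, -78.15, -300.1, -1152.39]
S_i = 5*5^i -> [5, 25, 125, 625, 3125]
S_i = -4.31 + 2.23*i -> [-4.31, -2.08, 0.15, 2.38, 4.61]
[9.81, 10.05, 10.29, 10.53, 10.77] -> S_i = 9.81 + 0.24*i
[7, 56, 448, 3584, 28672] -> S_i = 7*8^i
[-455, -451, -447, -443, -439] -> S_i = -455 + 4*i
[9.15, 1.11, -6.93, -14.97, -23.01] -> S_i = 9.15 + -8.04*i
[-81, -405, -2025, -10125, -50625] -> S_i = -81*5^i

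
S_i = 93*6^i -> [93, 558, 3348, 20088, 120528]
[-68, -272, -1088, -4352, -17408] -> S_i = -68*4^i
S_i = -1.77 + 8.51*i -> [-1.77, 6.74, 15.25, 23.76, 32.27]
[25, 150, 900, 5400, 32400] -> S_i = 25*6^i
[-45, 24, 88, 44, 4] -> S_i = Random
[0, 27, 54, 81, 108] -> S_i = 0 + 27*i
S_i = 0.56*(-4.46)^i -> [0.56, -2.5, 11.14, -49.68, 221.58]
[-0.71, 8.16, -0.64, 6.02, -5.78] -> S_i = Random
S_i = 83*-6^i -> [83, -498, 2988, -17928, 107568]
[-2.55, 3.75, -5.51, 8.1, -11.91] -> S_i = -2.55*(-1.47)^i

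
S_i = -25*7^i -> [-25, -175, -1225, -8575, -60025]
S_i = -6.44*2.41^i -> [-6.44, -15.52, -37.4, -90.14, -217.25]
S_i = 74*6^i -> [74, 444, 2664, 15984, 95904]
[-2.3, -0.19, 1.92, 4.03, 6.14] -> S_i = -2.30 + 2.11*i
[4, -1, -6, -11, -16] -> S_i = 4 + -5*i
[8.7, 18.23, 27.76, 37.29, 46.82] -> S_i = 8.70 + 9.53*i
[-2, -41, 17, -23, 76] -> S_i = Random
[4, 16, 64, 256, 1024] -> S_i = 4*4^i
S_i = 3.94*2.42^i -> [3.94, 9.53, 23.07, 55.84, 135.13]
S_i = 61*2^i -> [61, 122, 244, 488, 976]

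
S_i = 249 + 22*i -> [249, 271, 293, 315, 337]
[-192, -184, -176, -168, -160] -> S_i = -192 + 8*i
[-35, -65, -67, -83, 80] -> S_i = Random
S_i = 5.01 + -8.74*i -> [5.01, -3.73, -12.47, -21.21, -29.95]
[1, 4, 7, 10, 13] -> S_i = 1 + 3*i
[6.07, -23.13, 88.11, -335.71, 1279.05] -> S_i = 6.07*(-3.81)^i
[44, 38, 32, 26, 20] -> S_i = 44 + -6*i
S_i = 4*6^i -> [4, 24, 144, 864, 5184]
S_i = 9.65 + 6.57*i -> [9.65, 16.22, 22.79, 29.36, 35.93]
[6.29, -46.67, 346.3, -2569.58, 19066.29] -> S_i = 6.29*(-7.42)^i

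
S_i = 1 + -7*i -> [1, -6, -13, -20, -27]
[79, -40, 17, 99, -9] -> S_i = Random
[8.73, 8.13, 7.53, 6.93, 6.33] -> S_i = 8.73 + -0.60*i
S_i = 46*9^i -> [46, 414, 3726, 33534, 301806]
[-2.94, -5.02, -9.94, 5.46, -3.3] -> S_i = Random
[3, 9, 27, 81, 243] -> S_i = 3*3^i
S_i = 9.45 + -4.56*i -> [9.45, 4.89, 0.33, -4.23, -8.79]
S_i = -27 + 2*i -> [-27, -25, -23, -21, -19]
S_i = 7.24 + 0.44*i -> [7.24, 7.68, 8.12, 8.56, 9.0]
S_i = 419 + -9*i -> [419, 410, 401, 392, 383]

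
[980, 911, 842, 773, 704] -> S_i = 980 + -69*i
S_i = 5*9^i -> [5, 45, 405, 3645, 32805]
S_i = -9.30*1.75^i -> [-9.3, -16.28, -28.48, -49.84, -87.22]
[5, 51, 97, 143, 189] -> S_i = 5 + 46*i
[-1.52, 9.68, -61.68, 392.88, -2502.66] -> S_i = -1.52*(-6.37)^i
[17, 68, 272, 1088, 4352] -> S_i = 17*4^i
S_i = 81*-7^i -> [81, -567, 3969, -27783, 194481]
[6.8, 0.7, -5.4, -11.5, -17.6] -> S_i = 6.80 + -6.10*i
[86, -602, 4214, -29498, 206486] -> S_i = 86*-7^i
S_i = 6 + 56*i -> [6, 62, 118, 174, 230]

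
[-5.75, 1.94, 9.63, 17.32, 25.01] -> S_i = -5.75 + 7.69*i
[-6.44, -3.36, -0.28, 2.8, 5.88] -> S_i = -6.44 + 3.08*i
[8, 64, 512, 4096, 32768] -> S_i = 8*8^i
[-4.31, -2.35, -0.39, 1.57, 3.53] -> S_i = -4.31 + 1.96*i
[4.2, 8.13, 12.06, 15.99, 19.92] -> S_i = 4.20 + 3.93*i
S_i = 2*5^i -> [2, 10, 50, 250, 1250]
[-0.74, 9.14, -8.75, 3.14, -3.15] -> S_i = Random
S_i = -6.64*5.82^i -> [-6.64, -38.64, -224.91, -1308.99, -7618.33]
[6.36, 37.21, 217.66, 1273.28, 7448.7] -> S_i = 6.36*5.85^i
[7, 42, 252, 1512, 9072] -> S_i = 7*6^i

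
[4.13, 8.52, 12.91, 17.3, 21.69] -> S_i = 4.13 + 4.39*i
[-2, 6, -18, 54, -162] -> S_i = -2*-3^i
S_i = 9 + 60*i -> [9, 69, 129, 189, 249]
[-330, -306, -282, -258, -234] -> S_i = -330 + 24*i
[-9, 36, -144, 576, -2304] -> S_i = -9*-4^i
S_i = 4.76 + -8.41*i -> [4.76, -3.65, -12.06, -20.47, -28.88]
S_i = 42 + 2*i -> [42, 44, 46, 48, 50]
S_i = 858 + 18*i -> [858, 876, 894, 912, 930]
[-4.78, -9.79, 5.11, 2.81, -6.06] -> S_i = Random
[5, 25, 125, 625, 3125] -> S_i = 5*5^i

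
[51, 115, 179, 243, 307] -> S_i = 51 + 64*i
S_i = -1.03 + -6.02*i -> [-1.03, -7.05, -13.07, -19.09, -25.11]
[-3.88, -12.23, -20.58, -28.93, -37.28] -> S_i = -3.88 + -8.35*i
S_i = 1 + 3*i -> [1, 4, 7, 10, 13]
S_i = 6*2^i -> [6, 12, 24, 48, 96]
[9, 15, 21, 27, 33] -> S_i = 9 + 6*i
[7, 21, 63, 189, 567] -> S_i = 7*3^i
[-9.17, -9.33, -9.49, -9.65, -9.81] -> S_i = -9.17 + -0.16*i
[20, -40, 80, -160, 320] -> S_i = 20*-2^i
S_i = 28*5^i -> [28, 140, 700, 3500, 17500]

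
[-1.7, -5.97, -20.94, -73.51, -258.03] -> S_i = -1.70*3.51^i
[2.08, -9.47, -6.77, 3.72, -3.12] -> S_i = Random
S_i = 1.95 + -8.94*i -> [1.95, -6.99, -15.93, -24.87, -33.81]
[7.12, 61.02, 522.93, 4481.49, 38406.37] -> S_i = 7.12*8.57^i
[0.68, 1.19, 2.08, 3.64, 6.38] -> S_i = 0.68*1.75^i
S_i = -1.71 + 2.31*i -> [-1.71, 0.6, 2.91, 5.22, 7.53]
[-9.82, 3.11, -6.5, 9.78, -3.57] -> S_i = Random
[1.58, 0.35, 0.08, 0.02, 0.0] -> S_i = 1.58*0.22^i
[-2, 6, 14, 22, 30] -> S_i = -2 + 8*i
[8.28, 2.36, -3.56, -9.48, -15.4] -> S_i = 8.28 + -5.92*i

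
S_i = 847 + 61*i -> [847, 908, 969, 1030, 1091]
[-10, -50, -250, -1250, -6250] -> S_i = -10*5^i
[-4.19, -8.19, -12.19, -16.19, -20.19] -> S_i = -4.19 + -4.00*i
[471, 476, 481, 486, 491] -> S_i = 471 + 5*i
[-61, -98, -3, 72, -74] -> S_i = Random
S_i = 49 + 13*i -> [49, 62, 75, 88, 101]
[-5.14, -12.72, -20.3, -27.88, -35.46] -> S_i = -5.14 + -7.58*i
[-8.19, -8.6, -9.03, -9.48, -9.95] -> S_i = -8.19*1.05^i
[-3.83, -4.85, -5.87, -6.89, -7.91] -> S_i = -3.83 + -1.02*i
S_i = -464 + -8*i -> [-464, -472, -480, -488, -496]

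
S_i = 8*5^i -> [8, 40, 200, 1000, 5000]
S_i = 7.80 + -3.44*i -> [7.8, 4.36, 0.92, -2.52, -5.96]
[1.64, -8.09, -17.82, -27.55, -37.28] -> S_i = 1.64 + -9.73*i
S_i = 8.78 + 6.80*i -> [8.78, 15.58, 22.38, 29.18, 35.98]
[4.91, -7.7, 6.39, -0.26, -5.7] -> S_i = Random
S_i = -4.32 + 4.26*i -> [-4.32, -0.06, 4.2, 8.46, 12.72]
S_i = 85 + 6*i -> [85, 91, 97, 103, 109]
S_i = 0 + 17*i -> [0, 17, 34, 51, 68]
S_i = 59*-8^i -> [59, -472, 3776, -30208, 241664]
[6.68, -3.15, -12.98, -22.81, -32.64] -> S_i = 6.68 + -9.83*i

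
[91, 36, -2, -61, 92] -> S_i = Random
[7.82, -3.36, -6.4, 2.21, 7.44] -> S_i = Random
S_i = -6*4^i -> [-6, -24, -96, -384, -1536]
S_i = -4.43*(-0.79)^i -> [-4.43, 3.5, -2.76, 2.18, -1.73]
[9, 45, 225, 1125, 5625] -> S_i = 9*5^i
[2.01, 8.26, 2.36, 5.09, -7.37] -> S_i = Random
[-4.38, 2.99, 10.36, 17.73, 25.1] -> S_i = -4.38 + 7.37*i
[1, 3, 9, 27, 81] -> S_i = 1*3^i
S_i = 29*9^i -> [29, 261, 2349, 21141, 190269]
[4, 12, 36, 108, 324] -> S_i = 4*3^i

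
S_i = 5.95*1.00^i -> [5.95, 5.95, 5.95, 5.95, 5.95]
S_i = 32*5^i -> [32, 160, 800, 4000, 20000]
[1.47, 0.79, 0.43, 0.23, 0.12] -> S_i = 1.47*0.54^i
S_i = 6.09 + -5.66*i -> [6.09, 0.43, -5.23, -10.89, -16.55]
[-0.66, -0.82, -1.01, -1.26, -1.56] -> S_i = -0.66*1.24^i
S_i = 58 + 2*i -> [58, 60, 62, 64, 66]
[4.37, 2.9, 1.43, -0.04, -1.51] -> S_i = 4.37 + -1.47*i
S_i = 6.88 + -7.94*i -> [6.88, -1.06, -9.0, -16.94, -24.88]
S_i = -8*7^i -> [-8, -56, -392, -2744, -19208]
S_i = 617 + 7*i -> [617, 624, 631, 638, 645]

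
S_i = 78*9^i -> [78, 702, 6318, 56862, 511758]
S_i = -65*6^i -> [-65, -390, -2340, -14040, -84240]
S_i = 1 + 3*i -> [1, 4, 7, 10, 13]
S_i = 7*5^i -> [7, 35, 175, 875, 4375]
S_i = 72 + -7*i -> [72, 65, 58, 51, 44]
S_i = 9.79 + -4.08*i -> [9.79, 5.71, 1.63, -2.45, -6.53]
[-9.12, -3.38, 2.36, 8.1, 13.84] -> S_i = -9.12 + 5.74*i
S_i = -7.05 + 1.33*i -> [-7.05, -5.72, -4.39, -3.06, -1.73]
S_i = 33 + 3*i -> [33, 36, 39, 42, 45]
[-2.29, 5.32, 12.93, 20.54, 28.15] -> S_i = -2.29 + 7.61*i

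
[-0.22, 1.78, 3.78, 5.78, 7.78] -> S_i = -0.22 + 2.00*i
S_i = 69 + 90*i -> [69, 159, 249, 339, 429]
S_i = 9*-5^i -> [9, -45, 225, -1125, 5625]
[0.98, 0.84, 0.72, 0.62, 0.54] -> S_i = 0.98*0.86^i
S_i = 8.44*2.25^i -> [8.44, 18.99, 42.73, 96.14, 216.31]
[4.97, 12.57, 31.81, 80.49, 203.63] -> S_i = 4.97*2.53^i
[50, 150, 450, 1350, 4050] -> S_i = 50*3^i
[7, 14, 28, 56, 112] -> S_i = 7*2^i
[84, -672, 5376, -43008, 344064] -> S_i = 84*-8^i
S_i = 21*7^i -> [21, 147, 1029, 7203, 50421]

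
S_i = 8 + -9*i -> [8, -1, -10, -19, -28]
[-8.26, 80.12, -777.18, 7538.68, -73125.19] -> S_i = -8.26*(-9.70)^i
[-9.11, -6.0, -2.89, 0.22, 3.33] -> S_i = -9.11 + 3.11*i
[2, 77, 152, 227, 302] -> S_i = 2 + 75*i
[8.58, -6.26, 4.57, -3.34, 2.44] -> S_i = 8.58*(-0.73)^i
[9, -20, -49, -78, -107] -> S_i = 9 + -29*i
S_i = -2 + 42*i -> [-2, 40, 82, 124, 166]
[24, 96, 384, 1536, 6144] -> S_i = 24*4^i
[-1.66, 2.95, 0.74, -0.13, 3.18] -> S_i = Random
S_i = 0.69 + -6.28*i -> [0.69, -5.59, -11.87, -18.15, -24.43]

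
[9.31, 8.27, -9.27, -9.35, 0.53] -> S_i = Random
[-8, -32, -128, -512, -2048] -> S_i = -8*4^i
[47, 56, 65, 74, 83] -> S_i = 47 + 9*i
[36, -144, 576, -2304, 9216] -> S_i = 36*-4^i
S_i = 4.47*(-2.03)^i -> [4.47, -9.07, 18.42, -37.39, 75.91]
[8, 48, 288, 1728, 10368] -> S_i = 8*6^i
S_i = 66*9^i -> [66, 594, 5346, 48114, 433026]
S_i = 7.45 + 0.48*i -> [7.45, 7.93, 8.41, 8.89, 9.37]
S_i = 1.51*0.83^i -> [1.51, 1.25, 1.04, 0.86, 0.72]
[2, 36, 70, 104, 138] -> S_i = 2 + 34*i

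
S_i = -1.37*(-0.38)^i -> [-1.37, 0.52, -0.2, 0.08, -0.03]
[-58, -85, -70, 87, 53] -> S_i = Random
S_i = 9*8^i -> [9, 72, 576, 4608, 36864]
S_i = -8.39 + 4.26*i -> [-8.39, -4.13, 0.13, 4.39, 8.65]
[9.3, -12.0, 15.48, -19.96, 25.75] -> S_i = 9.30*(-1.29)^i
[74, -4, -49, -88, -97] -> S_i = Random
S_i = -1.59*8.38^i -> [-1.59, -13.32, -111.66, -935.68, -7841.03]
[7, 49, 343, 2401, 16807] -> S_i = 7*7^i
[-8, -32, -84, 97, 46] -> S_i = Random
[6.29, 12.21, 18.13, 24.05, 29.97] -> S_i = 6.29 + 5.92*i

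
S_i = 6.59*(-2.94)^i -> [6.59, -19.37, 56.96, -167.47, 492.35]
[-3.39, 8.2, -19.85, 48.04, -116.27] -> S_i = -3.39*(-2.42)^i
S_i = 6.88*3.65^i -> [6.88, 25.11, 91.66, 334.55, 1221.12]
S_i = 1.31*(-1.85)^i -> [1.31, -2.42, 4.48, -8.29, 15.34]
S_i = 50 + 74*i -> [50, 124, 198, 272, 346]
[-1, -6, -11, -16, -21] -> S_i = -1 + -5*i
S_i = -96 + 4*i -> [-96, -92, -88, -84, -80]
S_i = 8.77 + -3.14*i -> [8.77, 5.63, 2.49, -0.65, -3.79]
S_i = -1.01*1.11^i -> [-1.01, -1.12, -1.24, -1.38, -1.53]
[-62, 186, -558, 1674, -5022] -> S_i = -62*-3^i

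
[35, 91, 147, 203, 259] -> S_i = 35 + 56*i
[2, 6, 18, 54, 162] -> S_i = 2*3^i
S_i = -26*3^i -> [-26, -78, -234, -702, -2106]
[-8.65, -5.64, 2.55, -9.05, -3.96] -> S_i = Random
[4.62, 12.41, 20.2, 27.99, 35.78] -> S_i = 4.62 + 7.79*i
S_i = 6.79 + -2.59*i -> [6.79, 4.2, 1.61, -0.98, -3.57]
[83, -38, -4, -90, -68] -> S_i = Random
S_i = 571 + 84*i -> [571, 655, 739, 823, 907]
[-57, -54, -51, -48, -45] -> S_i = -57 + 3*i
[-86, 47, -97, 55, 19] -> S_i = Random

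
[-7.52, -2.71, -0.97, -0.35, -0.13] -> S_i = -7.52*0.36^i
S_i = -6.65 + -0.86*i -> [-6.65, -7.51, -8.37, -9.23, -10.09]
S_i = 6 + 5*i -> [6, 11, 16, 21, 26]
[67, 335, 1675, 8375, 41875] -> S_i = 67*5^i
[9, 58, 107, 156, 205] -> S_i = 9 + 49*i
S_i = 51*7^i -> [51, 357, 2499, 17493, 122451]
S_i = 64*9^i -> [64, 576, 5184, 46656, 419904]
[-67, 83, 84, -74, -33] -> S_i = Random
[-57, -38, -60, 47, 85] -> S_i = Random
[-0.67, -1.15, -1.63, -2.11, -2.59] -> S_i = -0.67 + -0.48*i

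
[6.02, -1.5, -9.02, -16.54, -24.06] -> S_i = 6.02 + -7.52*i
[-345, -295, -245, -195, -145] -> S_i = -345 + 50*i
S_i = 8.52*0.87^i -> [8.52, 7.41, 6.45, 5.61, 4.88]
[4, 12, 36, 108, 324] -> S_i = 4*3^i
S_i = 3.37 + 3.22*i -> [3.37, 6.59, 9.81, 13.03, 16.25]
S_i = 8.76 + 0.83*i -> [8.76, 9.59, 10.42, 11.25, 12.08]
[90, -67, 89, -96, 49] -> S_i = Random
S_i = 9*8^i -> [9, 72, 576, 4608, 36864]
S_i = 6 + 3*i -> [6, 9, 12, 15, 18]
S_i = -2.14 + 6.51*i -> [-2.14, 4.37, 10.88, 17.39, 23.9]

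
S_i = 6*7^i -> [6, 42, 294, 2058, 14406]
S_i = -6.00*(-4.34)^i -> [-6.0, 26.04, -113.01, 490.48, -2128.68]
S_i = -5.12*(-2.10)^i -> [-5.12, 10.75, -22.58, 47.42, -99.57]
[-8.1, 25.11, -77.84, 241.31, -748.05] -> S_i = -8.10*(-3.10)^i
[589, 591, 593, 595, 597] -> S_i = 589 + 2*i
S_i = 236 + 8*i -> [236, 244, 252, 260, 268]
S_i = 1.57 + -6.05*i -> [1.57, -4.48, -10.53, -16.58, -22.63]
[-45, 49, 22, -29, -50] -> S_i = Random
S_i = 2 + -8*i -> [2, -6, -14, -22, -30]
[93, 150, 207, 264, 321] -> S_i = 93 + 57*i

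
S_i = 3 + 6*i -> [3, 9, 15, 21, 27]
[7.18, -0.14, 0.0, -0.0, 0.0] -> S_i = 7.18*(-0.02)^i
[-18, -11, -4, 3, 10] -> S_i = -18 + 7*i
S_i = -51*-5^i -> [-51, 255, -1275, 6375, -31875]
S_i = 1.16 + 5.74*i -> [1.16, 6.9, 12.64, 18.38, 24.12]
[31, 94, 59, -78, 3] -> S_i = Random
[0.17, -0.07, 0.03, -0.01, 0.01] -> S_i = 0.17*(-0.42)^i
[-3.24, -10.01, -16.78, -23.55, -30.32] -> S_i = -3.24 + -6.77*i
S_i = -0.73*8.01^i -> [-0.73, -5.85, -46.84, -375.16, -3005.06]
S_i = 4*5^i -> [4, 20, 100, 500, 2500]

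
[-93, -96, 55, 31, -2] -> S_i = Random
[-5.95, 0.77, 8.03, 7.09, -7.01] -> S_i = Random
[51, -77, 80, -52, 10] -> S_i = Random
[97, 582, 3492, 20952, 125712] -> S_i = 97*6^i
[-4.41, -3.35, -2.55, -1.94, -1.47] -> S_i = -4.41*0.76^i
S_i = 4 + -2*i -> [4, 2, 0, -2, -4]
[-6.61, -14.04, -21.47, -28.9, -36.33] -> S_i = -6.61 + -7.43*i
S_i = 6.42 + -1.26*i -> [6.42, 5.16, 3.9, 2.64, 1.38]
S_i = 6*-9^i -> [6, -54, 486, -4374, 39366]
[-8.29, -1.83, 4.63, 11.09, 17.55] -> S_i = -8.29 + 6.46*i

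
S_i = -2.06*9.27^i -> [-2.06, -19.1, -177.02, -1640.99, -15211.99]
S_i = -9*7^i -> [-9, -63, -441, -3087, -21609]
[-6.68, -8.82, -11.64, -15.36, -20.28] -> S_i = -6.68*1.32^i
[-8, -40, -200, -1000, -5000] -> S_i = -8*5^i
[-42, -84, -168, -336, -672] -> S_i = -42*2^i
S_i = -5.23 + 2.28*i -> [-5.23, -2.95, -0.67, 1.61, 3.89]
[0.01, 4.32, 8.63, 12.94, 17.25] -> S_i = 0.01 + 4.31*i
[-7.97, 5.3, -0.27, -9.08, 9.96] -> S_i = Random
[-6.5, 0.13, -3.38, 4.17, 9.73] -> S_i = Random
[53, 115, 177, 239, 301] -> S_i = 53 + 62*i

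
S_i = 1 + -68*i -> [1, -67, -135, -203, -271]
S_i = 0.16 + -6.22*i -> [0.16, -6.06, -12.28, -18.5, -24.72]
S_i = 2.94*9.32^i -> [2.94, 27.4, 255.38, 2380.1, 22182.53]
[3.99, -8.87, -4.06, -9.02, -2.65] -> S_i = Random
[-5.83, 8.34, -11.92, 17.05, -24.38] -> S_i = -5.83*(-1.43)^i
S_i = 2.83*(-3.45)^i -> [2.83, -9.76, 33.68, -116.21, 400.92]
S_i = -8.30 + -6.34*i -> [-8.3, -14.64, -20.98, -27.32, -33.66]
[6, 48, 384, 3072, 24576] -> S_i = 6*8^i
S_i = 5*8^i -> [5, 40, 320, 2560, 20480]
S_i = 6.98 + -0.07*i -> [6.98, 6.91, 6.84, 6.77, 6.7]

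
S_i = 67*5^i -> [67, 335, 1675, 8375, 41875]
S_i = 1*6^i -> [1, 6, 36, 216, 1296]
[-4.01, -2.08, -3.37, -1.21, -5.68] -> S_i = Random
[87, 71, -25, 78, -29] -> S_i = Random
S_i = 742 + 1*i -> [742, 743, 744, 745, 746]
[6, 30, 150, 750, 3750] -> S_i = 6*5^i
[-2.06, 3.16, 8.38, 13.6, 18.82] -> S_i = -2.06 + 5.22*i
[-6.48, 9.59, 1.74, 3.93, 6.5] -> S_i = Random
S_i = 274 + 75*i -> [274, 349, 424, 499, 574]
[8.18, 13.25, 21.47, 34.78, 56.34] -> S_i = 8.18*1.62^i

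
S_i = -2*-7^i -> [-2, 14, -98, 686, -4802]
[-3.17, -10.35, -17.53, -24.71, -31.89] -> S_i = -3.17 + -7.18*i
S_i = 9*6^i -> [9, 54, 324, 1944, 11664]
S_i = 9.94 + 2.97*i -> [9.94, 12.91, 15.88, 18.85, 21.82]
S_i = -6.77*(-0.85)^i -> [-6.77, 5.75, -4.89, 4.16, -3.53]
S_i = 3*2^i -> [3, 6, 12, 24, 48]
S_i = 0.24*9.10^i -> [0.24, 2.18, 19.87, 180.86, 1645.8]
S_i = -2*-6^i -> [-2, 12, -72, 432, -2592]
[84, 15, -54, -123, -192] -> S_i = 84 + -69*i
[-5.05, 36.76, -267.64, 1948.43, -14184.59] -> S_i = -5.05*(-7.28)^i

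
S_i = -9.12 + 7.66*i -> [-9.12, -1.46, 6.2, 13.86, 21.52]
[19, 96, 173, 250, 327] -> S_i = 19 + 77*i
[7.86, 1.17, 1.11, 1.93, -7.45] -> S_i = Random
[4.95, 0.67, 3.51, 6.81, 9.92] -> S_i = Random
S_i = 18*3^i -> [18, 54, 162, 486, 1458]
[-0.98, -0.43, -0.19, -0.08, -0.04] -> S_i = -0.98*0.44^i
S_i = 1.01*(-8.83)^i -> [1.01, -8.92, 78.75, -695.35, 6139.94]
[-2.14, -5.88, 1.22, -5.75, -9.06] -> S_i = Random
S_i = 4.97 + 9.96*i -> [4.97, 14.93, 24.89, 34.85, 44.81]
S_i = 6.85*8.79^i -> [6.85, 60.21, 529.26, 4652.19, 40892.73]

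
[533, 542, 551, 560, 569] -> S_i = 533 + 9*i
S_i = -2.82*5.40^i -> [-2.82, -15.23, -82.23, -444.05, -2397.86]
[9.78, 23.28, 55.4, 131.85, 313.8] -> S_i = 9.78*2.38^i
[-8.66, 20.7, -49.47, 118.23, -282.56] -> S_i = -8.66*(-2.39)^i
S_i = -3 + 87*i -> [-3, 84, 171, 258, 345]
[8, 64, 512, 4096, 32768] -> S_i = 8*8^i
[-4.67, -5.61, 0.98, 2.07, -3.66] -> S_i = Random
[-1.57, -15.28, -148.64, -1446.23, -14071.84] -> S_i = -1.57*9.73^i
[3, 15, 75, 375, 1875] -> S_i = 3*5^i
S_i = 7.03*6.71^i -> [7.03, 47.17, 316.52, 2123.85, 14251.0]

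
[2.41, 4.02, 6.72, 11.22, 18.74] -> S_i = 2.41*1.67^i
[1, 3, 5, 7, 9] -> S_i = 1 + 2*i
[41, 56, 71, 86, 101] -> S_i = 41 + 15*i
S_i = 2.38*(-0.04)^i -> [2.38, -0.1, 0.0, -0.0, 0.0]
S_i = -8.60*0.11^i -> [-8.6, -0.95, -0.1, -0.01, -0.0]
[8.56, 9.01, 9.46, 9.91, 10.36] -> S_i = 8.56 + 0.45*i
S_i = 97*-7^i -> [97, -679, 4753, -33271, 232897]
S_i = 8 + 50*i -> [8, 58, 108, 158, 208]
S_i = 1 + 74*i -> [1, 75, 149, 223, 297]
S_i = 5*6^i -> [5, 30, 180, 1080, 6480]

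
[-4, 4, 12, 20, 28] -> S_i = -4 + 8*i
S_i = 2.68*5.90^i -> [2.68, 15.81, 93.29, 550.42, 3247.45]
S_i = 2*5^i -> [2, 10, 50, 250, 1250]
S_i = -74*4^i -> [-74, -296, -1184, -4736, -18944]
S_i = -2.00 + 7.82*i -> [-2.0, 5.82, 13.64, 21.46, 29.28]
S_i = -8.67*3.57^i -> [-8.67, -30.95, -110.5, -394.48, -1408.29]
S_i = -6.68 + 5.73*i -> [-6.68, -0.95, 4.78, 10.51, 16.24]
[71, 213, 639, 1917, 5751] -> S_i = 71*3^i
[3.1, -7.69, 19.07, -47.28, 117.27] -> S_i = 3.10*(-2.48)^i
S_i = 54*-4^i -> [54, -216, 864, -3456, 13824]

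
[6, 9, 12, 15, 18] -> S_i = 6 + 3*i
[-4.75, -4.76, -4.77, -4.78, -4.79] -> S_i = -4.75 + -0.01*i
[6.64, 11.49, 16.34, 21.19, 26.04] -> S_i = 6.64 + 4.85*i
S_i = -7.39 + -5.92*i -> [-7.39, -13.31, -19.23, -25.15, -31.07]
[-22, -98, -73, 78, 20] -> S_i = Random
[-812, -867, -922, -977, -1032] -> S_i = -812 + -55*i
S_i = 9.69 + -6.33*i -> [9.69, 3.36, -2.97, -9.3, -15.63]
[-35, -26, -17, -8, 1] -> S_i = -35 + 9*i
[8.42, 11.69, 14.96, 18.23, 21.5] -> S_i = 8.42 + 3.27*i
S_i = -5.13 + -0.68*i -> [-5.13, -5.81, -6.49, -7.17, -7.85]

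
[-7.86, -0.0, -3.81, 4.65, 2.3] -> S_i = Random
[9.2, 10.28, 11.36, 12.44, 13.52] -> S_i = 9.20 + 1.08*i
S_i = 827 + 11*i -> [827, 838, 849, 860, 871]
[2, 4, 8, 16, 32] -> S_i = 2*2^i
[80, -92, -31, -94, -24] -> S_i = Random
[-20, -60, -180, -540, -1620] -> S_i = -20*3^i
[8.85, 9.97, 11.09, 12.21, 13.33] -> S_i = 8.85 + 1.12*i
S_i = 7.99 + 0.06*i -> [7.99, 8.05, 8.11, 8.17, 8.23]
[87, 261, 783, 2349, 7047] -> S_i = 87*3^i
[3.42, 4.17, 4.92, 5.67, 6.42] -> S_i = 3.42 + 0.75*i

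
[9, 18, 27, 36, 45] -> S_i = 9 + 9*i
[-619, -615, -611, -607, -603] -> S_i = -619 + 4*i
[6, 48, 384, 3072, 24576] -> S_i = 6*8^i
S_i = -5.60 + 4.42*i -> [-5.6, -1.18, 3.24, 7.66, 12.08]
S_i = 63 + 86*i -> [63, 149, 235, 321, 407]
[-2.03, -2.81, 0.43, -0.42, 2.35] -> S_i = Random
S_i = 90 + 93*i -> [90, 183, 276, 369, 462]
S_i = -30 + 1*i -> [-30, -29, -28, -27, -26]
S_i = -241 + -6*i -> [-241, -247, -253, -259, -265]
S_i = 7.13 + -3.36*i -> [7.13, 3.77, 0.41, -2.95, -6.31]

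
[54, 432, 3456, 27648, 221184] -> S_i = 54*8^i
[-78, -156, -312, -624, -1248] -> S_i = -78*2^i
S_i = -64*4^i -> [-64, -256, -1024, -4096, -16384]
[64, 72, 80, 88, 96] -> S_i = 64 + 8*i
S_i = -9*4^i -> [-9, -36, -144, -576, -2304]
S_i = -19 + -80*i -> [-19, -99, -179, -259, -339]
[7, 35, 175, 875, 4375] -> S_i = 7*5^i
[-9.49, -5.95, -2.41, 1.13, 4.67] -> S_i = -9.49 + 3.54*i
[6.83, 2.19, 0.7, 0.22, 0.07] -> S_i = 6.83*0.32^i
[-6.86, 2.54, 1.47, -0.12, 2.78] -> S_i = Random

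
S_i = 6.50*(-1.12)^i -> [6.5, -7.28, 8.15, -9.13, 10.23]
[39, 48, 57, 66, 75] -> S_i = 39 + 9*i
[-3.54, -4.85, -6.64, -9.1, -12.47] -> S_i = -3.54*1.37^i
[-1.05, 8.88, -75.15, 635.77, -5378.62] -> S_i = -1.05*(-8.46)^i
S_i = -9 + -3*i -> [-9, -12, -15, -18, -21]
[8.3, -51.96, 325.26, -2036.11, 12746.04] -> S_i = 8.30*(-6.26)^i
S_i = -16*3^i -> [-16, -48, -144, -432, -1296]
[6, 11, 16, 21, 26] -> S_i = 6 + 5*i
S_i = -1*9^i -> [-1, -9, -81, -729, -6561]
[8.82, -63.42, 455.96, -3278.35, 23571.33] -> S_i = 8.82*(-7.19)^i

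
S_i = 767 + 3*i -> [767, 770, 773, 776, 779]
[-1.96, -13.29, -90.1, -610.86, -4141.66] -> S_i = -1.96*6.78^i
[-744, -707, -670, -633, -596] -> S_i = -744 + 37*i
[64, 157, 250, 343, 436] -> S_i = 64 + 93*i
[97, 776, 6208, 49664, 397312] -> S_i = 97*8^i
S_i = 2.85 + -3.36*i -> [2.85, -0.51, -3.87, -7.23, -10.59]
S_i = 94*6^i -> [94, 564, 3384, 20304, 121824]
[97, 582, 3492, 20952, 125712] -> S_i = 97*6^i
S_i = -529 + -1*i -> [-529, -530, -531, -532, -533]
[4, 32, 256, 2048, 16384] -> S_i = 4*8^i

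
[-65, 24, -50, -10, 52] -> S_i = Random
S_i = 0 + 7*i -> [0, 7, 14, 21, 28]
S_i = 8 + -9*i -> [8, -1, -10, -19, -28]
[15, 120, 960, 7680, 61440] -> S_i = 15*8^i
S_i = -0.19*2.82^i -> [-0.19, -0.54, -1.51, -4.26, -12.02]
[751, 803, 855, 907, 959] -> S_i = 751 + 52*i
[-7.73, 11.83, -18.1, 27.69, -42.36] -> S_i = -7.73*(-1.53)^i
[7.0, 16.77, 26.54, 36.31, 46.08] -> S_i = 7.00 + 9.77*i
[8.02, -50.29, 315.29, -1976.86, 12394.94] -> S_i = 8.02*(-6.27)^i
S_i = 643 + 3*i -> [643, 646, 649, 652, 655]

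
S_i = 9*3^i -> [9, 27, 81, 243, 729]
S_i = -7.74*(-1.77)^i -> [-7.74, 13.7, -24.25, 42.92, -75.97]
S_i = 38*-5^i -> [38, -190, 950, -4750, 23750]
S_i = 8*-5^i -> [8, -40, 200, -1000, 5000]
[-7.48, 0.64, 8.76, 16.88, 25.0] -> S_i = -7.48 + 8.12*i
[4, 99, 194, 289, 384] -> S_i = 4 + 95*i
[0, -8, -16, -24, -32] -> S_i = 0 + -8*i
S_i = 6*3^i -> [6, 18, 54, 162, 486]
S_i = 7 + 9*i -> [7, 16, 25, 34, 43]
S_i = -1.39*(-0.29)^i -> [-1.39, 0.4, -0.12, 0.03, -0.01]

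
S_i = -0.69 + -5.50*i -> [-0.69, -6.19, -11.69, -17.19, -22.69]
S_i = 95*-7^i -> [95, -665, 4655, -32585, 228095]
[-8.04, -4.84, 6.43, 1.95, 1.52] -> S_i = Random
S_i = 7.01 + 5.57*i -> [7.01, 12.58, 18.15, 23.72, 29.29]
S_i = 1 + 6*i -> [1, 7, 13, 19, 25]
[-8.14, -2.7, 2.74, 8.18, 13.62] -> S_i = -8.14 + 5.44*i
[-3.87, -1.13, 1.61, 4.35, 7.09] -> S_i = -3.87 + 2.74*i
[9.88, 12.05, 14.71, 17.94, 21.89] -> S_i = 9.88*1.22^i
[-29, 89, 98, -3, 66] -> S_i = Random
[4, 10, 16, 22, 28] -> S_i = 4 + 6*i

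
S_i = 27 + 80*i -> [27, 107, 187, 267, 347]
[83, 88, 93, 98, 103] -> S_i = 83 + 5*i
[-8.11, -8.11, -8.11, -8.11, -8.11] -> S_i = -8.11*1.00^i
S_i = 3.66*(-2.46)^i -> [3.66, -9.0, 22.15, -54.49, 134.04]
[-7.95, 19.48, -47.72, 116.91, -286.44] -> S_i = -7.95*(-2.45)^i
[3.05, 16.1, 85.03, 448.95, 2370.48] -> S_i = 3.05*5.28^i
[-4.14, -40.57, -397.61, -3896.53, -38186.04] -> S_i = -4.14*9.80^i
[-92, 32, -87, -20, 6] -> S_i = Random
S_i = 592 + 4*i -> [592, 596, 600, 604, 608]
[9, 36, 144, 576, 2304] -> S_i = 9*4^i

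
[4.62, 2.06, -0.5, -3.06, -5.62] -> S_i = 4.62 + -2.56*i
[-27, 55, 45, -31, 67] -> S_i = Random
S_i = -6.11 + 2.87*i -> [-6.11, -3.24, -0.37, 2.5, 5.37]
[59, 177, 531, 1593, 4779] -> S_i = 59*3^i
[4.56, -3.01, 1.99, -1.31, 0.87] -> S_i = 4.56*(-0.66)^i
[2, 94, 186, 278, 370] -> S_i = 2 + 92*i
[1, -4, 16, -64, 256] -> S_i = 1*-4^i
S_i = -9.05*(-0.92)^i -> [-9.05, 8.33, -7.66, 7.05, -6.48]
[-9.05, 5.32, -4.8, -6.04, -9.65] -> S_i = Random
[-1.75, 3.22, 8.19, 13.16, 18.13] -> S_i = -1.75 + 4.97*i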